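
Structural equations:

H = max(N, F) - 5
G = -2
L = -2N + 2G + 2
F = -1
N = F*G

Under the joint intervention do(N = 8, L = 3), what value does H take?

Setting N = 8, L = 3 by intervention discards those variables' equations.
H = max(N, F) - 5  [with N=8, F=-1]  = 3

3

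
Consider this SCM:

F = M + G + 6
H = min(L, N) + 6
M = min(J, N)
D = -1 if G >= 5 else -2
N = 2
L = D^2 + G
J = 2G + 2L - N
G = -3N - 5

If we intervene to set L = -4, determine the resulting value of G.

-11

The intervention breaks the incoming arrows to L: L = D^2 + G no longer applies, and L = -4.
Since G is not a descendant of the intervened variable, it is unaffected.
G = -3N - 5  [with N=2]  = -11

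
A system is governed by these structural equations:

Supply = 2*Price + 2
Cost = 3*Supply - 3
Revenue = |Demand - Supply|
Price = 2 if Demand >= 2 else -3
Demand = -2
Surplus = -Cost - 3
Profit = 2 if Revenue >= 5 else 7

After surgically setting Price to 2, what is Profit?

Under do(Price=2), the mechanism Price = 2 if Demand >= 2 else -3 is discarded; Price is fixed at 2.
Supply = 2*Price + 2  [with Price=2]  = 6
Revenue = |Demand - Supply|  [with Demand=-2, Supply=6]  = 8
Profit = 2 if Revenue >= 5 else 7  [with Revenue=8]  = 2

2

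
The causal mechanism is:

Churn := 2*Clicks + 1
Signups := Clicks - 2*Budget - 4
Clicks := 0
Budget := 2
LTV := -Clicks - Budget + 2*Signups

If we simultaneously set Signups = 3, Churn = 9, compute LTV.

Setting Signups = 3, Churn = 9 by intervention discards those variables' equations.
LTV = -Clicks - Budget + 2*Signups  [with Clicks=0, Budget=2, Signups=3]  = 4

4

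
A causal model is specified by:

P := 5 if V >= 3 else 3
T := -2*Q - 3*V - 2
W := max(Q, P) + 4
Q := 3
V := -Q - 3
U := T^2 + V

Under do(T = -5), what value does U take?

The intervention breaks the incoming arrows to T: T := -2*Q - 3*V - 2 no longer applies, and T = -5.
V = -Q - 3  [with Q=3]  = -6
U = T^2 + V  [with T=-5, V=-6]  = 19

19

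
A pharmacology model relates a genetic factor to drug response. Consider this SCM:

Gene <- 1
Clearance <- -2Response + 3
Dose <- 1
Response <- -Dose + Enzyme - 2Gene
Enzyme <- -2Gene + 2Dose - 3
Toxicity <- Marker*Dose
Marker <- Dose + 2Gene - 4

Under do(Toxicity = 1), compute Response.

do(Toxicity=1) replaces the equation Toxicity <- Marker*Dose with the constant Toxicity = 1.
Since Response is not a descendant of the intervened variable, it is unaffected.
Enzyme = -2Gene + 2Dose - 3  [with Gene=1, Dose=1]  = -3
Response = -Dose + Enzyme - 2Gene  [with Dose=1, Enzyme=-3, Gene=1]  = -6

-6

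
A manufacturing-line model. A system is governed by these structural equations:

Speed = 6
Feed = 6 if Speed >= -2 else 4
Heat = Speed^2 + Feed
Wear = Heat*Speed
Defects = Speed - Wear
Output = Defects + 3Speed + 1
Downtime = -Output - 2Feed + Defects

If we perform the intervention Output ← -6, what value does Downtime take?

-252

Intervening sets Output = -6 and removes its equation (Output = Defects + 3Speed + 1).
Feed = 6 if Speed >= -2 else 4  [with Speed=6]  = 6
Heat = Speed^2 + Feed  [with Speed=6, Feed=6]  = 42
Wear = Heat*Speed  [with Heat=42, Speed=6]  = 252
Defects = Speed - Wear  [with Speed=6, Wear=252]  = -246
Downtime = -Output - 2Feed + Defects  [with Output=-6, Feed=6, Defects=-246]  = -252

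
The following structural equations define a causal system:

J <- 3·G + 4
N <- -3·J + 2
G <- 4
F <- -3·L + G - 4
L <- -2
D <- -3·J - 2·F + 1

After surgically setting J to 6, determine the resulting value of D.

-29

Intervening sets J = 6 and removes its equation (J <- 3·G + 4).
F = -3·L + G - 4  [with L=-2, G=4]  = 6
D = -3·J - 2·F + 1  [with J=6, F=6]  = -29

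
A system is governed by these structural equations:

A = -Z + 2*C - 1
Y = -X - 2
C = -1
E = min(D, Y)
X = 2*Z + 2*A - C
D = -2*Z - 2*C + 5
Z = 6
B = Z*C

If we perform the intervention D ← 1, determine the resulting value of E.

1

do(D=1) replaces the equation D = -2*Z - 2*C + 5 with the constant D = 1.
A = -Z + 2*C - 1  [with Z=6, C=-1]  = -9
X = 2*Z + 2*A - C  [with Z=6, A=-9, C=-1]  = -5
Y = -X - 2  [with X=-5]  = 3
E = min(D, Y)  [with D=1, Y=3]  = 1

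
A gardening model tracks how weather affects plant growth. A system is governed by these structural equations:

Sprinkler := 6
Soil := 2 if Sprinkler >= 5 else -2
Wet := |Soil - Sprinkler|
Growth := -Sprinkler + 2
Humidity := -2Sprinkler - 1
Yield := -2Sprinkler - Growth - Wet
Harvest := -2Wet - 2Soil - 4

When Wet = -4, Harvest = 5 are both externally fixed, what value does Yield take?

Under do(Wet = -4, Harvest = 5), each intervened variable's structural equation is replaced by its fixed value.
Growth = -Sprinkler + 2  [with Sprinkler=6]  = -4
Yield = -2Sprinkler - Growth - Wet  [with Sprinkler=6, Growth=-4, Wet=-4]  = -4

-4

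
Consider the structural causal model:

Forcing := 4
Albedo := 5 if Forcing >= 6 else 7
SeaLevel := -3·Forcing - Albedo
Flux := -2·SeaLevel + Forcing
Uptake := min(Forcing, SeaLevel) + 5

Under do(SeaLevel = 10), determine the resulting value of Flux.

-16

The intervention breaks the incoming arrows to SeaLevel: SeaLevel := -3·Forcing - Albedo no longer applies, and SeaLevel = 10.
Flux = -2·SeaLevel + Forcing  [with SeaLevel=10, Forcing=4]  = -16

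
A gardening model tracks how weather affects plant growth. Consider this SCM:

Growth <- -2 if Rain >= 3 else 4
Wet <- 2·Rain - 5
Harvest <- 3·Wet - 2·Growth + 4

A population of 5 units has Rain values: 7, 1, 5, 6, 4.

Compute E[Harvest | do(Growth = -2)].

20.6

Under do(Growth=-2), Growth's equation is replaced by Growth=-2 for every unit. Per-unit Harvest: 35, -1, 23, 29, 17. Mean = 20.6.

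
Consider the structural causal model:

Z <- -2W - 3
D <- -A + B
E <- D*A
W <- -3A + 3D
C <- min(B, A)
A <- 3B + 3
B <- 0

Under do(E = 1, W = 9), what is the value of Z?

-21

Under do(E = 1, W = 9), each intervened variable's structural equation is replaced by its fixed value.
Z = -2W - 3  [with W=9]  = -21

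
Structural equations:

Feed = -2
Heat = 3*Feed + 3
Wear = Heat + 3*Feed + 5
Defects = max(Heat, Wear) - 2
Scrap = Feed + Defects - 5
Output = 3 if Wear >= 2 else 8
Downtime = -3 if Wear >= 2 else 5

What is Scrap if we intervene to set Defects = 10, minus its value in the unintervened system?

Intervening sets Defects = 10 and removes its equation (Defects = max(Heat, Wear) - 2).
Scrap = Feed + Defects - 5  [with Feed=-2, Defects=10]  = 3
Without intervention: Heat = 3*Feed + 3  [with Feed=-2]  = -3; Wear = Heat + 3*Feed + 5  [with Heat=-3, Feed=-2]  = -4; Defects = max(Heat, Wear) - 2  [with Heat=-3, Wear=-4]  = -5; Scrap = Feed + Defects - 5  [with Feed=-2, Defects=-5]  = -12.
Change = 3 − (-12) = 15.

15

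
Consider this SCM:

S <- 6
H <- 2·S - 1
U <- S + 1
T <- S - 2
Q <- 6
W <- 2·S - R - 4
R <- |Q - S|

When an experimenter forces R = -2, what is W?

10

Intervening sets R = -2 and removes its equation (R <- |Q - S|).
W = 2·S - R - 4  [with S=6, R=-2]  = 10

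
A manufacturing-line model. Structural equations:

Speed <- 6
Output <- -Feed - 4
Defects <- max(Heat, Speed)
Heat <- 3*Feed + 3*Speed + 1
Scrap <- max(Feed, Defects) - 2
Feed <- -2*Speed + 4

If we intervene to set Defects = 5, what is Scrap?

3

Intervening sets Defects = 5 and removes its equation (Defects <- max(Heat, Speed)).
Feed = -2*Speed + 4  [with Speed=6]  = -8
Scrap = max(Feed, Defects) - 2  [with Feed=-8, Defects=5]  = 3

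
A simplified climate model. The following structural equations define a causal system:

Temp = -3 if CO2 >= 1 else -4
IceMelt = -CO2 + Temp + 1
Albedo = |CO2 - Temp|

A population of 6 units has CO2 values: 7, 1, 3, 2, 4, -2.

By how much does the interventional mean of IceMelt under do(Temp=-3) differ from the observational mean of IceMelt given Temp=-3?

Under do(Temp=-3), Temp's equation is replaced by Temp=-3 for every unit. Per-unit IceMelt: -9, -3, -5, -4, -6, 0. Mean = -4.5.
Conditioning on Temp=-3 selects the 5 unit(s) with CO2 ∈ {7, 1, 3, 2, 4}. Their IceMelt values: -9, -3, -5, -4, -6. Mean = -5.4.
Difference = -4.5 − (-5.4) = 0.9.

0.9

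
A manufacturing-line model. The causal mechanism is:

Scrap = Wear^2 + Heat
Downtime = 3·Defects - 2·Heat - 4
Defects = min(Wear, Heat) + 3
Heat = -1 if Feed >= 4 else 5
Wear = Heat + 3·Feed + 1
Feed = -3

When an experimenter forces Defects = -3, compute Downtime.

-23

Under do(Defects=-3), the mechanism Defects = min(Wear, Heat) + 3 is discarded; Defects is fixed at -3.
Heat = -1 if Feed >= 4 else 5  [with Feed=-3]  = 5
Downtime = 3·Defects - 2·Heat - 4  [with Defects=-3, Heat=5]  = -23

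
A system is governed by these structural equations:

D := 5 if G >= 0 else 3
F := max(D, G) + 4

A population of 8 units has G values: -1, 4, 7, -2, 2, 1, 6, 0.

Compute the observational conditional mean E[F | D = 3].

Observing D=3 restricts to units where D's equation naturally yields 3: G ∈ {-1, -2}. In that subpopulation F = 7, 7, mean 7.

7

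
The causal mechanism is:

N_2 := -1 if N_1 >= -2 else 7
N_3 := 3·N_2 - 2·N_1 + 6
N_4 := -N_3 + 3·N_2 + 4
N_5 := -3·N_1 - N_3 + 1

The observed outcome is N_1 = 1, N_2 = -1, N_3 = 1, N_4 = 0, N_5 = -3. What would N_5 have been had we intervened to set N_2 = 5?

-21

do(N_2=5) replaces the equation N_2 := -1 if N_1 >= -2 else 7 with the constant N_2 = 5.
N_3 = 3·N_2 - 2·N_1 + 6  [with N_2=5, N_1=1]  = 19
N_5 = -3·N_1 - N_3 + 1  [with N_1=1, N_3=19]  = -21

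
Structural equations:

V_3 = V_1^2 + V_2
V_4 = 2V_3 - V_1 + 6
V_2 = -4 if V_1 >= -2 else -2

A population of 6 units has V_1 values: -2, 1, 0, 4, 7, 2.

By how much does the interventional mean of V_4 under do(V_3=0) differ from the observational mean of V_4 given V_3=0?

-2

The intervention sets V_3=0 in all 6 units regardless of V_1. Recomputing V_4 per unit gives 8, 5, 6, 2, -1, 4; average 4.
E[V_4|V_3=0] averages over only the 2 units with V_3=0 (V_1 = -2, 2): V_4 = 8, 4, mean 6.
Difference = 4 − 6 = -2.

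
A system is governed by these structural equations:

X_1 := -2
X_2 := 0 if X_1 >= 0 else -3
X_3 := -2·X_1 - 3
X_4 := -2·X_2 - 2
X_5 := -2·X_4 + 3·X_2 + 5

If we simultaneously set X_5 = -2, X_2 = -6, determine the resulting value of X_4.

Setting X_5 = -2, X_2 = -6 by intervention discards those variables' equations.
X_4 = -2·X_2 - 2  [with X_2=-6]  = 10

10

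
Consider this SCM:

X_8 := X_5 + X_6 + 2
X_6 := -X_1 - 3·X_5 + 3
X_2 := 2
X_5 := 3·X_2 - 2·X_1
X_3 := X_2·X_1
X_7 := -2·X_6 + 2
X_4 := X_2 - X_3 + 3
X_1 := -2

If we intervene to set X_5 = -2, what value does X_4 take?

The intervention breaks the incoming arrows to X_5: X_5 := 3·X_2 - 2·X_1 no longer applies, and X_5 = -2.
Since X_4 is not a descendant of the intervened variable, it is unaffected.
X_3 = X_2·X_1  [with X_2=2, X_1=-2]  = -4
X_4 = X_2 - X_3 + 3  [with X_2=2, X_3=-4]  = 9

9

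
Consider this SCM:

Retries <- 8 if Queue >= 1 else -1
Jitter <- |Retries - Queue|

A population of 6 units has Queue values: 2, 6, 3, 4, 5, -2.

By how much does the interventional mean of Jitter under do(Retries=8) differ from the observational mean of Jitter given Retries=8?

do(Retries=8) breaks Retries's dependence on Queue. With Retries=8 fixed, Jitter across the units is 6, 2, 5, 4, 3, 10, mean 5.
Observing Retries=8 restricts to units where Retries's equation naturally yields 8: Queue ∈ {2, 6, 3, 4, 5}. In that subpopulation Jitter = 6, 2, 5, 4, 3, mean 4.
Difference = 5 − 4 = 1.

1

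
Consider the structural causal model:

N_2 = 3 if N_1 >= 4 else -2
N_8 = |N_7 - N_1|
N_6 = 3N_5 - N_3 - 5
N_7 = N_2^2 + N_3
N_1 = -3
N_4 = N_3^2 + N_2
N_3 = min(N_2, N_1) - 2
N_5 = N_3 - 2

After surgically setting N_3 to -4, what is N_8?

The intervention breaks the incoming arrows to N_3: N_3 = min(N_2, N_1) - 2 no longer applies, and N_3 = -4.
N_2 = 3 if N_1 >= 4 else -2  [with N_1=-3]  = -2
N_7 = N_2^2 + N_3  [with N_2=-2, N_3=-4]  = 0
N_8 = |N_7 - N_1|  [with N_7=0, N_1=-3]  = 3

3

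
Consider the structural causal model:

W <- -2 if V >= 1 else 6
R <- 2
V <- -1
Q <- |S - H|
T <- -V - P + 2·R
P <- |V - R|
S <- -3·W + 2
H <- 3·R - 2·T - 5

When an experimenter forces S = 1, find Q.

do(S=1) replaces the equation S <- -3·W + 2 with the constant S = 1.
P = |V - R|  [with V=-1, R=2]  = 3
T = -V - P + 2·R  [with V=-1, P=3, R=2]  = 2
H = 3·R - 2·T - 5  [with R=2, T=2]  = -3
Q = |S - H|  [with S=1, H=-3]  = 4

4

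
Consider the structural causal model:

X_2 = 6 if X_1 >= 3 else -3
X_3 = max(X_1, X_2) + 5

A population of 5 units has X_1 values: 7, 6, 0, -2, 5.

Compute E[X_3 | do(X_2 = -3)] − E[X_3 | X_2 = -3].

Under do(X_2=-3), X_2's equation is replaced by X_2=-3 for every unit. Per-unit X_3: 12, 11, 5, 3, 10. Mean = 8.2.
Observing X_2=-3 restricts to units where X_2's equation naturally yields -3: X_1 ∈ {0, -2}. In that subpopulation X_3 = 5, 3, mean 4.
Difference = 8.2 − 4 = 4.2.

4.2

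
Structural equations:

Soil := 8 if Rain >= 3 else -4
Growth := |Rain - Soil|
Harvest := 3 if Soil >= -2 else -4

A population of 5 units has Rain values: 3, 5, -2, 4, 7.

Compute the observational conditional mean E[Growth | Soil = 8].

Observing Soil=8 restricts to units where Soil's equation naturally yields 8: Rain ∈ {3, 5, 4, 7}. In that subpopulation Growth = 5, 3, 4, 1, mean 3.25.

3.25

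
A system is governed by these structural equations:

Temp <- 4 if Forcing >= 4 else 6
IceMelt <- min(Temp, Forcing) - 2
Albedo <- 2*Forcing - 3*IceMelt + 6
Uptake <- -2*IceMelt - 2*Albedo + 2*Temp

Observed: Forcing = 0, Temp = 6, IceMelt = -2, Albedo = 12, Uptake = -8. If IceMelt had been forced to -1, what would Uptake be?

-4

do(IceMelt=-1) replaces the equation IceMelt <- min(Temp, Forcing) - 2 with the constant IceMelt = -1.
Temp = 4 if Forcing >= 4 else 6  [with Forcing=0]  = 6
Albedo = 2*Forcing - 3*IceMelt + 6  [with Forcing=0, IceMelt=-1]  = 9
Uptake = -2*IceMelt - 2*Albedo + 2*Temp  [with IceMelt=-1, Albedo=9, Temp=6]  = -4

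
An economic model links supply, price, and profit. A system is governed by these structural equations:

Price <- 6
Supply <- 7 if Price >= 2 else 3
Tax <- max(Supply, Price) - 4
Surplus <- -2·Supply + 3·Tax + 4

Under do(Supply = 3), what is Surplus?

Under do(Supply=3), the mechanism Supply <- 7 if Price >= 2 else 3 is discarded; Supply is fixed at 3.
Tax = max(Supply, Price) - 4  [with Supply=3, Price=6]  = 2
Surplus = -2·Supply + 3·Tax + 4  [with Supply=3, Tax=2]  = 4

4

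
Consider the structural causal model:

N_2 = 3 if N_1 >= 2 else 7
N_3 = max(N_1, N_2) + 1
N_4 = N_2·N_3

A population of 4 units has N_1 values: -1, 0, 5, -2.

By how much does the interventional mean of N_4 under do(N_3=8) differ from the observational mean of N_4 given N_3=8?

-8

Every unit gets N_3=8 under the intervention. N_4 values become 56, 56, 24, 56; E[N_4|do(N_3=8)] = 48.
Conditioning on N_3=8 selects the 3 unit(s) with N_1 ∈ {-1, 0, -2}. Their N_4 values: 56, 56, 56. Mean = 56.
Difference = 48 − 56 = -8.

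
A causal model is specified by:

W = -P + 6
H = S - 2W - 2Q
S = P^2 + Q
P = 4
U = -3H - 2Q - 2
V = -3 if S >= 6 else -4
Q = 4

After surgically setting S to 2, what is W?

2

Under do(S=2), the mechanism S = P^2 + Q is discarded; S is fixed at 2.
Since W is not a descendant of the intervened variable, it is unaffected.
W = -P + 6  [with P=4]  = 2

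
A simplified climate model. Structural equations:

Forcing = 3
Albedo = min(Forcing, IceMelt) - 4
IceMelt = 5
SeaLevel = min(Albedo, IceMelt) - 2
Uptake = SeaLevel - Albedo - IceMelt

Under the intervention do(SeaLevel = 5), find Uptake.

1

Intervening sets SeaLevel = 5 and removes its equation (SeaLevel = min(Albedo, IceMelt) - 2).
Albedo = min(Forcing, IceMelt) - 4  [with Forcing=3, IceMelt=5]  = -1
Uptake = SeaLevel - Albedo - IceMelt  [with SeaLevel=5, Albedo=-1, IceMelt=5]  = 1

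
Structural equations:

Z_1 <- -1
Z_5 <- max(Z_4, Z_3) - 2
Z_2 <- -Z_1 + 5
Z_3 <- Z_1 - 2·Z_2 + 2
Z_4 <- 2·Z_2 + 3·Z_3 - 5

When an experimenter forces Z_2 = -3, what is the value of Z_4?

10

Under do(Z_2=-3), the mechanism Z_2 <- -Z_1 + 5 is discarded; Z_2 is fixed at -3.
Z_3 = Z_1 - 2·Z_2 + 2  [with Z_1=-1, Z_2=-3]  = 7
Z_4 = 2·Z_2 + 3·Z_3 - 5  [with Z_2=-3, Z_3=7]  = 10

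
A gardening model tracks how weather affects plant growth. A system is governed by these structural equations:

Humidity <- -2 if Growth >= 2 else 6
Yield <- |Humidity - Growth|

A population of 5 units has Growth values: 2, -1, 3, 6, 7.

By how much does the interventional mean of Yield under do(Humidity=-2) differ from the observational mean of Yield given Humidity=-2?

The intervention sets Humidity=-2 in all 5 units regardless of Growth. Recomputing Yield per unit gives 4, 1, 5, 8, 9; average 5.4.
Conditioning on Humidity=-2 selects the 4 unit(s) with Growth ∈ {2, 3, 6, 7}. Their Yield values: 4, 5, 8, 9. Mean = 6.5.
Difference = 5.4 − 6.5 = -1.1.

-1.1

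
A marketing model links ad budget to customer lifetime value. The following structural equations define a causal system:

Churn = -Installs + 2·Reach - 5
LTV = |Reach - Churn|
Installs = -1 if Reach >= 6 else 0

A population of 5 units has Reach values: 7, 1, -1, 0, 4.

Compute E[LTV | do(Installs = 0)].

3.6

Under do(Installs=0), Installs's equation is replaced by Installs=0 for every unit. Per-unit LTV: 2, 4, 6, 5, 1. Mean = 3.6.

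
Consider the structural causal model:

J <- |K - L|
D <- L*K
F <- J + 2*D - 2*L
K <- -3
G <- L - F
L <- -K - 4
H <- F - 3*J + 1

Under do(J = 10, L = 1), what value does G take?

-1

Under do(J = 10, L = 1), each intervened variable's structural equation is replaced by its fixed value.
D = L*K  [with L=1, K=-3]  = -3
F = J + 2*D - 2*L  [with J=10, D=-3, L=1]  = 2
G = L - F  [with L=1, F=2]  = -1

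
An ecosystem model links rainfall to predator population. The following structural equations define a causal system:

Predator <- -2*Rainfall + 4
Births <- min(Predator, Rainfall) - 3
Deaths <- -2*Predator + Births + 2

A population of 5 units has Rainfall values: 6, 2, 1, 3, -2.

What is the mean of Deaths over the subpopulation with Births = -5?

E[Deaths|Births=-5] averages over only the 2 units with Births=-5 (Rainfall = 3, -2): Deaths = 1, -19, mean -9.

-9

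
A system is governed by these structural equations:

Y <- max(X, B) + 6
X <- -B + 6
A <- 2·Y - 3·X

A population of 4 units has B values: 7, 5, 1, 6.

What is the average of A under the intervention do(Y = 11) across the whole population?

18.25

Under do(Y=11), Y's equation is replaced by Y=11 for every unit. Per-unit A: 25, 19, 7, 22. Mean = 18.25.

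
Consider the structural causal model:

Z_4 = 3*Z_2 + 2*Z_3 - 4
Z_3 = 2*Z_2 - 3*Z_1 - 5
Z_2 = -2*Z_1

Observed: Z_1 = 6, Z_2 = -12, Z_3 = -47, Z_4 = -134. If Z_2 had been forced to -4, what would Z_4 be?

Under do(Z_2=-4), the mechanism Z_2 = -2*Z_1 is discarded; Z_2 is fixed at -4.
Z_3 = 2*Z_2 - 3*Z_1 - 5  [with Z_2=-4, Z_1=6]  = -31
Z_4 = 3*Z_2 + 2*Z_3 - 4  [with Z_2=-4, Z_3=-31]  = -78

-78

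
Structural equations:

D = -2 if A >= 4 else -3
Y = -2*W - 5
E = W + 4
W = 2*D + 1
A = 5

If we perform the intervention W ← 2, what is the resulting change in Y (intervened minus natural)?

-10

The intervention breaks the incoming arrows to W: W = 2*D + 1 no longer applies, and W = 2.
Y = -2*W - 5  [with W=2]  = -9
Without intervention: D = -2 if A >= 4 else -3  [with A=5]  = -2; W = 2*D + 1  [with D=-2]  = -3; Y = -2*W - 5  [with W=-3]  = 1.
Change = -9 − 1 = -10.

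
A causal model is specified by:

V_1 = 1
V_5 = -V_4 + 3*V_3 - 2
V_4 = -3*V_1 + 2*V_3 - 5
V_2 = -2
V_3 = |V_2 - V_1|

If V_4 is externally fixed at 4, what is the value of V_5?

3

Intervening sets V_4 = 4 and removes its equation (V_4 = -3*V_1 + 2*V_3 - 5).
V_3 = |V_2 - V_1|  [with V_2=-2, V_1=1]  = 3
V_5 = -V_4 + 3*V_3 - 2  [with V_4=4, V_3=3]  = 3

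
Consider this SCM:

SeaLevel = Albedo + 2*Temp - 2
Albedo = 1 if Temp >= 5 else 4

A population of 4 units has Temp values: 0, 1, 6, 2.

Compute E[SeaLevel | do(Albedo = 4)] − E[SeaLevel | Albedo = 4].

Every unit gets Albedo=4 under the intervention. SeaLevel values become 2, 4, 14, 6; E[SeaLevel|do(Albedo=4)] = 6.5.
E[SeaLevel|Albedo=4] averages over only the 3 units with Albedo=4 (Temp = 0, 1, 2): SeaLevel = 2, 4, 6, mean 4.
Difference = 6.5 − 4 = 2.5.

2.5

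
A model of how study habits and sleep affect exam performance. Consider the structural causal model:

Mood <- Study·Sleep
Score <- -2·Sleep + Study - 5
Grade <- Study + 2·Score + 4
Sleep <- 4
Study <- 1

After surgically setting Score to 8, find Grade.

do(Score=8) replaces the equation Score <- -2·Sleep + Study - 5 with the constant Score = 8.
Grade = Study + 2·Score + 4  [with Study=1, Score=8]  = 21

21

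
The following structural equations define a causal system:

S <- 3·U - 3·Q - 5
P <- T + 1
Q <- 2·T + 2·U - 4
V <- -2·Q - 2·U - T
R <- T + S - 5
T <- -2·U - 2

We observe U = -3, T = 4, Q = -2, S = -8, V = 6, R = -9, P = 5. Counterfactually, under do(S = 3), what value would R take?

2

Under do(S=3), the mechanism S <- 3·U - 3·Q - 5 is discarded; S is fixed at 3.
T = -2·U - 2  [with U=-3]  = 4
R = T + S - 5  [with T=4, S=3]  = 2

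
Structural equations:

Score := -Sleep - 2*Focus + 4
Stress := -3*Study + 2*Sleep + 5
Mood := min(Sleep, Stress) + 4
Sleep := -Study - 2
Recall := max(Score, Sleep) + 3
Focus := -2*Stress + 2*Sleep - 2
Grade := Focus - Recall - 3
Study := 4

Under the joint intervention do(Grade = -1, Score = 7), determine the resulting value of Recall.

Under do(Grade = -1, Score = 7), each intervened variable's structural equation is replaced by its fixed value.
Sleep = -Study - 2  [with Study=4]  = -6
Recall = max(Score, Sleep) + 3  [with Score=7, Sleep=-6]  = 10

10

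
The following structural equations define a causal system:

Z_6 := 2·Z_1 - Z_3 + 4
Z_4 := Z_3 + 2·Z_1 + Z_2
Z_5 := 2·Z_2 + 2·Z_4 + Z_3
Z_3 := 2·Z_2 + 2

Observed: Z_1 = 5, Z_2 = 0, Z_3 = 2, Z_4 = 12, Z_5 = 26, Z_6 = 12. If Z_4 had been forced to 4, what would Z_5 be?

10

Intervening sets Z_4 = 4 and removes its equation (Z_4 := Z_3 + 2·Z_1 + Z_2).
Z_3 = 2·Z_2 + 2  [with Z_2=0]  = 2
Z_5 = 2·Z_2 + 2·Z_4 + Z_3  [with Z_2=0, Z_4=4, Z_3=2]  = 10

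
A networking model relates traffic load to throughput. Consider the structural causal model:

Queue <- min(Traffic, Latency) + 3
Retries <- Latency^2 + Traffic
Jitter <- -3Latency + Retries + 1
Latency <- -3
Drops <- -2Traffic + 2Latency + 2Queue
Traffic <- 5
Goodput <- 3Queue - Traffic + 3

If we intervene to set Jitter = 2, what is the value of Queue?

do(Jitter=2) replaces the equation Jitter <- -3Latency + Retries + 1 with the constant Jitter = 2.
Queue is not downstream of the intervention, so its value is determined by the original equations.
Queue = min(Traffic, Latency) + 3  [with Traffic=5, Latency=-3]  = 0

0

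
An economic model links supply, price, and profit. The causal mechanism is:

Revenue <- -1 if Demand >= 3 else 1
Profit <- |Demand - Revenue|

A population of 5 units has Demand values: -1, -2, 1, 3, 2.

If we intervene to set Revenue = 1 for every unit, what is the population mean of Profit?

The intervention sets Revenue=1 in all 5 units regardless of Demand. Recomputing Profit per unit gives 2, 3, 0, 2, 1; average 1.6.

1.6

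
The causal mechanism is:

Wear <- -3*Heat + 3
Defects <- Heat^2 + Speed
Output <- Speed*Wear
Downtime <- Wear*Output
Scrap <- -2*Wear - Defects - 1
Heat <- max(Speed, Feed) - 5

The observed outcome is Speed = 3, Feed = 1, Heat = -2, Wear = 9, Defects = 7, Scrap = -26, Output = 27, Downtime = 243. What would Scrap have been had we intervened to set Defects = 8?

-27

The intervention breaks the incoming arrows to Defects: Defects <- Heat^2 + Speed no longer applies, and Defects = 8.
Heat = max(Speed, Feed) - 5  [with Speed=3, Feed=1]  = -2
Wear = -3*Heat + 3  [with Heat=-2]  = 9
Scrap = -2*Wear - Defects - 1  [with Wear=9, Defects=8]  = -27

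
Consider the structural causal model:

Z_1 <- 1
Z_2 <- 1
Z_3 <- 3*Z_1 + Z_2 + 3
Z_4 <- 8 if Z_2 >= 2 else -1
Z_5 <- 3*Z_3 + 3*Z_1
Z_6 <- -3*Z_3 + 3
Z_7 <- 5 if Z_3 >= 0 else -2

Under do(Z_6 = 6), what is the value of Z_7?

5

Intervening sets Z_6 = 6 and removes its equation (Z_6 <- -3*Z_3 + 3).
No directed path runs from Z_6 to Z_7, so Z_7 keeps its natural value.
Z_3 = 3*Z_1 + Z_2 + 3  [with Z_1=1, Z_2=1]  = 7
Z_7 = 5 if Z_3 >= 0 else -2  [with Z_3=7]  = 5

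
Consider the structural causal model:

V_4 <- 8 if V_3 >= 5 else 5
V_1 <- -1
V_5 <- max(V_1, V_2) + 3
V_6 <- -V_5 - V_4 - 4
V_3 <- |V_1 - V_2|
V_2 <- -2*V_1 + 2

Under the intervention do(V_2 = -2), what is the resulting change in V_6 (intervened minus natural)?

8

Under do(V_2=-2), the mechanism V_2 <- -2*V_1 + 2 is discarded; V_2 is fixed at -2.
V_3 = |V_1 - V_2|  [with V_1=-1, V_2=-2]  = 1
V_4 = 8 if V_3 >= 5 else 5  [with V_3=1]  = 5
V_5 = max(V_1, V_2) + 3  [with V_1=-1, V_2=-2]  = 2
V_6 = -V_5 - V_4 - 4  [with V_5=2, V_4=5]  = -11
Without intervention: V_2 = -2*V_1 + 2  [with V_1=-1]  = 4; V_3 = |V_1 - V_2|  [with V_1=-1, V_2=4]  = 5; V_4 = 8 if V_3 >= 5 else 5  [with V_3=5]  = 8; V_5 = max(V_1, V_2) + 3  [with V_1=-1, V_2=4]  = 7; V_6 = -V_5 - V_4 - 4  [with V_5=7, V_4=8]  = -19.
Change = -11 − (-19) = 8.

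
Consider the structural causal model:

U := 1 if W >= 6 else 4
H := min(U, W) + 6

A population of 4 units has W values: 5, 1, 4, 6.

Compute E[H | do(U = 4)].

The intervention sets U=4 in all 4 units regardless of W. Recomputing H per unit gives 10, 7, 10, 10; average 9.25.

9.25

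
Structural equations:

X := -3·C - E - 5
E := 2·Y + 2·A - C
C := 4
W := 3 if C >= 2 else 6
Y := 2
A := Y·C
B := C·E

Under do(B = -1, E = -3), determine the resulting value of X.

-14

Setting B = -1, E = -3 by intervention discards those variables' equations.
X = -3·C - E - 5  [with C=4, E=-3]  = -14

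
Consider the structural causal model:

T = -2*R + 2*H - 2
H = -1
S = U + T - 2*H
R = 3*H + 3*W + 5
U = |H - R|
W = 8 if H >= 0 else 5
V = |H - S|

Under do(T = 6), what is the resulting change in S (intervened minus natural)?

Under do(T=6), the mechanism T = -2*R + 2*H - 2 is discarded; T is fixed at 6.
W = 8 if H >= 0 else 5  [with H=-1]  = 5
R = 3*H + 3*W + 5  [with H=-1, W=5]  = 17
U = |H - R|  [with H=-1, R=17]  = 18
S = U + T - 2*H  [with U=18, T=6, H=-1]  = 26
Without intervention: W = 8 if H >= 0 else 5  [with H=-1]  = 5; R = 3*H + 3*W + 5  [with H=-1, W=5]  = 17; T = -2*R + 2*H - 2  [with R=17, H=-1]  = -38; U = |H - R|  [with H=-1, R=17]  = 18; S = U + T - 2*H  [with U=18, T=-38, H=-1]  = -18.
Change = 26 − (-18) = 44.

44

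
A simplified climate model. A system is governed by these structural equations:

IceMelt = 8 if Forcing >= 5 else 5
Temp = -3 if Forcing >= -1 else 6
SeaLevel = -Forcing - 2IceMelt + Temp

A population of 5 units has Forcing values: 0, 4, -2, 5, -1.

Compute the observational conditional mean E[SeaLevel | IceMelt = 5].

E[SeaLevel|IceMelt=5] averages over only the 4 units with IceMelt=5 (Forcing = 0, 4, -2, -1): SeaLevel = -13, -17, -2, -12, mean -11.

-11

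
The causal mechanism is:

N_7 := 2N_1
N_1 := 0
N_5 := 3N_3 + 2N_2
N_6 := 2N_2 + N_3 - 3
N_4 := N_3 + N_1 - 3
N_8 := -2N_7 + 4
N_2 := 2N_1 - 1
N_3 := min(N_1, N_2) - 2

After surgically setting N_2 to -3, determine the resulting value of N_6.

-14

Under do(N_2=-3), the mechanism N_2 := 2N_1 - 1 is discarded; N_2 is fixed at -3.
N_3 = min(N_1, N_2) - 2  [with N_1=0, N_2=-3]  = -5
N_6 = 2N_2 + N_3 - 3  [with N_2=-3, N_3=-5]  = -14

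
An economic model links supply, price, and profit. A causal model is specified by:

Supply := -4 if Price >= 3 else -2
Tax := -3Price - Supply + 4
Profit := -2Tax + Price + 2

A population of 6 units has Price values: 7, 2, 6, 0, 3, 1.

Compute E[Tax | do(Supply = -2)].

Every unit gets Supply=-2 under the intervention. Tax values become -15, 0, -12, 6, -3, 3; E[Tax|do(Supply=-2)] = -3.5.

-3.5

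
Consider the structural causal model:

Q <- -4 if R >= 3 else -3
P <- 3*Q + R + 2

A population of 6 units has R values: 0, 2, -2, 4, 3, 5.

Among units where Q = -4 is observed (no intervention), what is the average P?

E[P|Q=-4] averages over only the 3 units with Q=-4 (R = 4, 3, 5): P = -6, -7, -5, mean -6.

-6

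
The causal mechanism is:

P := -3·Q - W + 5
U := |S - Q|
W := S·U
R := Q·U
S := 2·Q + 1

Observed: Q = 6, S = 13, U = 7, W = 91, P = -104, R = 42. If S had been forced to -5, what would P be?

42

do(S=-5) replaces the equation S := 2·Q + 1 with the constant S = -5.
U = |S - Q|  [with S=-5, Q=6]  = 11
W = S·U  [with S=-5, U=11]  = -55
P = -3·Q - W + 5  [with Q=6, W=-55]  = 42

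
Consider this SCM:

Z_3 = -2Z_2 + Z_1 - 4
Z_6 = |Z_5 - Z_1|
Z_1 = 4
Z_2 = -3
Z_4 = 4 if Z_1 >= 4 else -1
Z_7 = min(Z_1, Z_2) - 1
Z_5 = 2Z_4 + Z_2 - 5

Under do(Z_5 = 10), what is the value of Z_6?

The intervention breaks the incoming arrows to Z_5: Z_5 = 2Z_4 + Z_2 - 5 no longer applies, and Z_5 = 10.
Z_6 = |Z_5 - Z_1|  [with Z_5=10, Z_1=4]  = 6

6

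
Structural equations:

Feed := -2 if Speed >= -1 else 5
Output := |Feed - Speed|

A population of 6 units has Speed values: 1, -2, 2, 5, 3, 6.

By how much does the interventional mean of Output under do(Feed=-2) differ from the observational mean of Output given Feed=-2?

-0.9

The intervention sets Feed=-2 in all 6 units regardless of Speed. Recomputing Output per unit gives 3, 0, 4, 7, 5, 8; average 4.5.
Observing Feed=-2 restricts to units where Feed's equation naturally yields -2: Speed ∈ {1, 2, 5, 3, 6}. In that subpopulation Output = 3, 4, 7, 5, 8, mean 5.4.
Difference = 4.5 − 5.4 = -0.9.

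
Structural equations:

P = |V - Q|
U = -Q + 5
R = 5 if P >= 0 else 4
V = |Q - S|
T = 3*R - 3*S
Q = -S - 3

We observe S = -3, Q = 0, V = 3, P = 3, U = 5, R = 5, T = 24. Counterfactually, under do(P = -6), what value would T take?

The intervention breaks the incoming arrows to P: P = |V - Q| no longer applies, and P = -6.
R = 5 if P >= 0 else 4  [with P=-6]  = 4
T = 3*R - 3*S  [with R=4, S=-3]  = 21

21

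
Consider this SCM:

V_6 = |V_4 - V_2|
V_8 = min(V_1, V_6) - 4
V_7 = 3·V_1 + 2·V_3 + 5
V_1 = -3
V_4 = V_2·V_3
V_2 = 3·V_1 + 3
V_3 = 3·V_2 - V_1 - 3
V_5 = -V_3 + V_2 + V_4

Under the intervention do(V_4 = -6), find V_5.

Intervening sets V_4 = -6 and removes its equation (V_4 = V_2·V_3).
V_2 = 3·V_1 + 3  [with V_1=-3]  = -6
V_3 = 3·V_2 - V_1 - 3  [with V_2=-6, V_1=-3]  = -18
V_5 = -V_3 + V_2 + V_4  [with V_3=-18, V_2=-6, V_4=-6]  = 6

6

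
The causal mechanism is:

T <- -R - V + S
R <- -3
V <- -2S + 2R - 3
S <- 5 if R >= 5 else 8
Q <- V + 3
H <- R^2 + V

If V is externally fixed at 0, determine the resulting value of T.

do(V=0) replaces the equation V <- -2S + 2R - 3 with the constant V = 0.
S = 5 if R >= 5 else 8  [with R=-3]  = 8
T = -R - V + S  [with R=-3, V=0, S=8]  = 11

11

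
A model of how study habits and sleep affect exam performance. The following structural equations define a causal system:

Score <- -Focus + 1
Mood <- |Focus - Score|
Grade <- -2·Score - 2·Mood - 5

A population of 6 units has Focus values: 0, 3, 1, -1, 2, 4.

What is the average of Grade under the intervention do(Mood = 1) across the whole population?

do(Mood=1) breaks Mood's dependence on Focus. With Mood=1 fixed, Grade across the units is -9, -3, -7, -11, -5, -1, mean -6.

-6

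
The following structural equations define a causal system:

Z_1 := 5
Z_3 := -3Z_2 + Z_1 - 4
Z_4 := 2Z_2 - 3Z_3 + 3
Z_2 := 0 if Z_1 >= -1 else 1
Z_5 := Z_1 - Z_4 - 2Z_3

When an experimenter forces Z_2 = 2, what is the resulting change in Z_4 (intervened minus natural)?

Under do(Z_2=2), the mechanism Z_2 := 0 if Z_1 >= -1 else 1 is discarded; Z_2 is fixed at 2.
Z_3 = -3Z_2 + Z_1 - 4  [with Z_2=2, Z_1=5]  = -5
Z_4 = 2Z_2 - 3Z_3 + 3  [with Z_2=2, Z_3=-5]  = 22
Without intervention: Z_2 = 0 if Z_1 >= -1 else 1  [with Z_1=5]  = 0; Z_3 = -3Z_2 + Z_1 - 4  [with Z_2=0, Z_1=5]  = 1; Z_4 = 2Z_2 - 3Z_3 + 3  [with Z_2=0, Z_3=1]  = 0.
Change = 22 − 0 = 22.

22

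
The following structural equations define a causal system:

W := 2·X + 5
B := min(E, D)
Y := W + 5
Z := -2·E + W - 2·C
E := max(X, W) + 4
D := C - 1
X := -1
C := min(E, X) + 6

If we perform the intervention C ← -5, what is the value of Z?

-1

do(C=-5) replaces the equation C := min(E, X) + 6 with the constant C = -5.
W = 2·X + 5  [with X=-1]  = 3
E = max(X, W) + 4  [with X=-1, W=3]  = 7
Z = -2·E + W - 2·C  [with E=7, W=3, C=-5]  = -1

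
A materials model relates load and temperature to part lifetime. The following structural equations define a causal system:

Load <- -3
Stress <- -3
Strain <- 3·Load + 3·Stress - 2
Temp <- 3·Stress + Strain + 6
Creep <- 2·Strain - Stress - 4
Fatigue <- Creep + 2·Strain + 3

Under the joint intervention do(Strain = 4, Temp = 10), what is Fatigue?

Setting Strain = 4, Temp = 10 by intervention discards those variables' equations.
Creep = 2·Strain - Stress - 4  [with Strain=4, Stress=-3]  = 7
Fatigue = Creep + 2·Strain + 3  [with Creep=7, Strain=4]  = 18

18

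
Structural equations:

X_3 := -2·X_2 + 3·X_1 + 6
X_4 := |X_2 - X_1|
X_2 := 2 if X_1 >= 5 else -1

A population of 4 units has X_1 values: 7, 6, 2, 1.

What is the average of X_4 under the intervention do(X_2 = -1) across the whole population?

5

Under do(X_2=-1), X_2's equation is replaced by X_2=-1 for every unit. Per-unit X_4: 8, 7, 3, 2. Mean = 5.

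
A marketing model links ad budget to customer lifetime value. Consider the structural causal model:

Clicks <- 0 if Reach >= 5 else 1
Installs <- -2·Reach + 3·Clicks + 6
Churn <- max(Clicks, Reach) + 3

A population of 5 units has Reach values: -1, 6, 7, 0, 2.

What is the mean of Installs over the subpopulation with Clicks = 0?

-7

E[Installs|Clicks=0] averages over only the 2 units with Clicks=0 (Reach = 6, 7): Installs = -6, -8, mean -7.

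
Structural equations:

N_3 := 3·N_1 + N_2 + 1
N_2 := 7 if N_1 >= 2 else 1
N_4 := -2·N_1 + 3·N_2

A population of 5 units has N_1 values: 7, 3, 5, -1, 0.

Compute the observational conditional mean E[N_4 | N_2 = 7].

Conditioning on N_2=7 selects the 3 unit(s) with N_1 ∈ {7, 3, 5}. Their N_4 values: 7, 15, 11. Mean = 11.

11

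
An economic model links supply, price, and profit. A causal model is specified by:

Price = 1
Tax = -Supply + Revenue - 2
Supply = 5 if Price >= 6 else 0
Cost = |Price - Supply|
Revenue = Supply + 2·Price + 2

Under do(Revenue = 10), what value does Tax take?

Intervening sets Revenue = 10 and removes its equation (Revenue = Supply + 2·Price + 2).
Supply = 5 if Price >= 6 else 0  [with Price=1]  = 0
Tax = -Supply + Revenue - 2  [with Supply=0, Revenue=10]  = 8

8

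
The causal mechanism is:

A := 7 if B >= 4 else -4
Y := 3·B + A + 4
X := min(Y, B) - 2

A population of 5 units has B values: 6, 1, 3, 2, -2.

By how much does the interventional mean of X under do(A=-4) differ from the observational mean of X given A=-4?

1.2

do(A=-4) breaks A's dependence on B. With A=-4 fixed, X across the units is 4, -1, 1, 0, -8, mean -0.8.
Conditioning on A=-4 selects the 4 unit(s) with B ∈ {1, 3, 2, -2}. Their X values: -1, 1, 0, -8. Mean = -2.
Difference = -0.8 − (-2) = 1.2.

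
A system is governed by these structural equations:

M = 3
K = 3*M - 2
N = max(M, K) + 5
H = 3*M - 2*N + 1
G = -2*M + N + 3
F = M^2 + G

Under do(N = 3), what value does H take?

4

The intervention breaks the incoming arrows to N: N = max(M, K) + 5 no longer applies, and N = 3.
H = 3*M - 2*N + 1  [with M=3, N=3]  = 4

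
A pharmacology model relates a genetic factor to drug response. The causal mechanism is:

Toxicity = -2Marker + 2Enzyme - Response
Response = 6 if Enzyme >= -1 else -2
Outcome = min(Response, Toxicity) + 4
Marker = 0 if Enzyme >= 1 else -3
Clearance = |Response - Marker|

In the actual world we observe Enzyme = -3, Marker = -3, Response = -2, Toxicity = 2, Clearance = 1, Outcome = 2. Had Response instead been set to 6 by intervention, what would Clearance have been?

9

do(Response=6) replaces the equation Response = 6 if Enzyme >= -1 else -2 with the constant Response = 6.
Marker = 0 if Enzyme >= 1 else -3  [with Enzyme=-3]  = -3
Clearance = |Response - Marker|  [with Response=6, Marker=-3]  = 9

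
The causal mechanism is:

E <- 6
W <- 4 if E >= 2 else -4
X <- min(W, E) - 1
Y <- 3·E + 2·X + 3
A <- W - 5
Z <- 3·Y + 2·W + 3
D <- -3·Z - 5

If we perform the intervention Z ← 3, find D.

Intervening sets Z = 3 and removes its equation (Z <- 3·Y + 2·W + 3).
D = -3·Z - 5  [with Z=3]  = -14

-14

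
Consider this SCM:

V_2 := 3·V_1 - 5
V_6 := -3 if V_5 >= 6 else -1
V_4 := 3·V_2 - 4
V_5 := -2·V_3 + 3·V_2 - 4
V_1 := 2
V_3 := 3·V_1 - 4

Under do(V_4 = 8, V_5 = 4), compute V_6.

The joint intervention fixes V_4 = 8, V_5 = 4, removing each variable's own equation.
V_6 = -3 if V_5 >= 6 else -1  [with V_5=4]  = -1

-1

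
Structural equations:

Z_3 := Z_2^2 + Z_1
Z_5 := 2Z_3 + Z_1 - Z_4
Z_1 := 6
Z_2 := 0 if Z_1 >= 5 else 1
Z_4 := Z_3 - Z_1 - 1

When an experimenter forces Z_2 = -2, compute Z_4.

3

Under do(Z_2=-2), the mechanism Z_2 := 0 if Z_1 >= 5 else 1 is discarded; Z_2 is fixed at -2.
Z_3 = Z_2^2 + Z_1  [with Z_2=-2, Z_1=6]  = 10
Z_4 = Z_3 - Z_1 - 1  [with Z_3=10, Z_1=6]  = 3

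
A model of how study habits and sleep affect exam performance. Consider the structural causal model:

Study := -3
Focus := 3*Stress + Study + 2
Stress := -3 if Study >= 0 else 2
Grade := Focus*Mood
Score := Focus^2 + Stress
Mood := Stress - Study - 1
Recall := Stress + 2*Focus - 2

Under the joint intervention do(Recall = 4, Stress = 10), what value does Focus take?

29

The joint intervention fixes Recall = 4, Stress = 10, removing each variable's own equation.
Focus = 3*Stress + Study + 2  [with Stress=10, Study=-3]  = 29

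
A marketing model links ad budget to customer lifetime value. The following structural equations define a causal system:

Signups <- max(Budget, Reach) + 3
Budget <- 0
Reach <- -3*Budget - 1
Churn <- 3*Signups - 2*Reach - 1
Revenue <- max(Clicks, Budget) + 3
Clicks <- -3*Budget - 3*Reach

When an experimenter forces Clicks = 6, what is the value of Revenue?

9

The intervention breaks the incoming arrows to Clicks: Clicks <- -3*Budget - 3*Reach no longer applies, and Clicks = 6.
Revenue = max(Clicks, Budget) + 3  [with Clicks=6, Budget=0]  = 9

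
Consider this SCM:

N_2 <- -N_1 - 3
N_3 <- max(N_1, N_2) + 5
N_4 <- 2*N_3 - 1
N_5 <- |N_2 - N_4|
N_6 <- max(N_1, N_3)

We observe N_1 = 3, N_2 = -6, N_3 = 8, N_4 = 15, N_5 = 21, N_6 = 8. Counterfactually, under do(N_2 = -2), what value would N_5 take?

17

do(N_2=-2) replaces the equation N_2 <- -N_1 - 3 with the constant N_2 = -2.
N_3 = max(N_1, N_2) + 5  [with N_1=3, N_2=-2]  = 8
N_4 = 2*N_3 - 1  [with N_3=8]  = 15
N_5 = |N_2 - N_4|  [with N_2=-2, N_4=15]  = 17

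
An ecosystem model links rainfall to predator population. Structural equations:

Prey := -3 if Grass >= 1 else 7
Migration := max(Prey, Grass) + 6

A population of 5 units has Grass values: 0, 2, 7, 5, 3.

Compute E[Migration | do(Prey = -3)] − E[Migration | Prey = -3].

Every unit gets Prey=-3 under the intervention. Migration values become 6, 8, 13, 11, 9; E[Migration|do(Prey=-3)] = 9.4.
Observing Prey=-3 restricts to units where Prey's equation naturally yields -3: Grass ∈ {2, 7, 5, 3}. In that subpopulation Migration = 8, 13, 11, 9, mean 10.25.
Difference = 9.4 − 10.25 = -0.85.

-0.85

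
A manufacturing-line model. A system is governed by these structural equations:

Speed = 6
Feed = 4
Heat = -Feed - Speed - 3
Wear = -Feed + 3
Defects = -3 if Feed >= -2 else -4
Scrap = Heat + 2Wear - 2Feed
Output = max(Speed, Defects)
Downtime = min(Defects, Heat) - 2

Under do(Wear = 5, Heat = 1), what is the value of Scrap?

3

The joint intervention fixes Wear = 5, Heat = 1, removing each variable's own equation.
Scrap = Heat + 2Wear - 2Feed  [with Heat=1, Wear=5, Feed=4]  = 3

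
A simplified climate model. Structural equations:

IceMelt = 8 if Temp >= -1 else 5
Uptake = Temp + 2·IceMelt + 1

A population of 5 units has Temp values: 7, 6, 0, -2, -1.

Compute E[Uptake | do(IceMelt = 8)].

19

The intervention sets IceMelt=8 in all 5 units regardless of Temp. Recomputing Uptake per unit gives 24, 23, 17, 15, 16; average 19.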